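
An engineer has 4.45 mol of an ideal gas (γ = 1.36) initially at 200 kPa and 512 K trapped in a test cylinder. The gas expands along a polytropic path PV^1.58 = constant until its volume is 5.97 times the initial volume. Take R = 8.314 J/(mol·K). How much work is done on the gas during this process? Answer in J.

V₁ = nRT₁/P₁ = 4.45×8.314×512/200 = 94.7 L.
Polytropic n=1.58: T₂ = T₁(V₁/V₂)^(n−1) = 512×(0.168)^0.58 = 182 K; P₂ = P₁(V₁/V₂)^n = 11.9 kPa.
W = (P₁V₁−P₂V₂)/(n−1) = (200×94.7−11.9×565)/0.58 = 21100 J.
Work done on the gas = −W_by = -21100 J.

-21100 J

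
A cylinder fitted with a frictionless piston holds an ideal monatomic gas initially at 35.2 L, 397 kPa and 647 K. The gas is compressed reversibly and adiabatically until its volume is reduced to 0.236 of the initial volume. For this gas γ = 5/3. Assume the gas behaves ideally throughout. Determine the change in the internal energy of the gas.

n = P₁V₁/(RT₁) = 397×35.2/(8.314×647) = 2.60 mol.
Adiabatic: TV^(γ−1) = const ⇒ T₂ = 647×(4.24)^0.667 = 1690 K; PV^γ = const ⇒ P₂ = 4400 kPa.
For an ideal gas ΔU = nCvΔT with Cv = (3/2)R = 12.5 J/(mol·K).
ΔU = 2.60×12.5×(1690−647) = 33900 J.

33900 J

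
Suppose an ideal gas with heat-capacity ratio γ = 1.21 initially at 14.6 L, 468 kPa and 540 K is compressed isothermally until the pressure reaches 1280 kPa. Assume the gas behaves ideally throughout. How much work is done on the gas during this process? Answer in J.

n = P₁V₁/(RT₁) = 468×14.6/(8.314×540) = 1.52 mol.
Isothermal: T stays 540 K; PV = const ⇒ V₂ = 5.34 L, P₂ = 1280 kPa.
W = nRT ln(V₂/V₁) = 1.52×8.314×540×ln(0.366) = -6870 J.
Work done on the gas = −W_by = 6870 J.

6870 J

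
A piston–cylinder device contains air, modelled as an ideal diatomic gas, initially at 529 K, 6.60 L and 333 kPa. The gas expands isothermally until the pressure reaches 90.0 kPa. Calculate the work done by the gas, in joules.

n = P₁V₁/(RT₁) = 333×6.60/(8.314×529) = 0.500 mol.
Isothermal: T stays 529 K; PV = const ⇒ V₂ = 24.4 L, P₂ = 90.0 kPa.
W = nRT ln(V₂/V₁) = 0.500×8.314×529×ln(3.70) = 2880 J.

2880 J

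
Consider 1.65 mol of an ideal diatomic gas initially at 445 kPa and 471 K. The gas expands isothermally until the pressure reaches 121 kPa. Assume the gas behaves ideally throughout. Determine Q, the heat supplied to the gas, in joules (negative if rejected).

8410 J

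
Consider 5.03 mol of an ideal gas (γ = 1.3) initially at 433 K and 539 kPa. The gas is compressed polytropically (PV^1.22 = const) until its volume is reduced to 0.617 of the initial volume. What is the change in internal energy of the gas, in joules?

6770 J

V₁ = nRT₁/P₁ = 5.03×8.314×433/539 = 33.6 L.
Polytropic n=1.22: T₂ = T₁(V₁/V₂)^(n−1) = 433×(1.62)^0.22 = 482 K; P₂ = P₁(V₁/V₂)^n = 971 kPa.
For an ideal gas ΔU = nCvΔT with Cv = R/(γ−1) = 27.7 J/(mol·K).
ΔU = 5.03×27.7×(482−433) = 6770 J.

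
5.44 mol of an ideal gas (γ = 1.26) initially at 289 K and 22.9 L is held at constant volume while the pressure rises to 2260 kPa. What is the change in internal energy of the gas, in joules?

149000 J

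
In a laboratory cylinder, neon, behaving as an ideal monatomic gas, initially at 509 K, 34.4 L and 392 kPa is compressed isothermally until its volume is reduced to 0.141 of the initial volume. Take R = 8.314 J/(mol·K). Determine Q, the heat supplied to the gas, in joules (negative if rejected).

n = P₁V₁/(RT₁) = 392×34.4/(8.314×509) = 3.19 mol.
Isothermal: T stays 509 K; PV = const ⇒ V₂ = 4.85 L, P₂ = 2780 kPa.
ΔU = 0 (ideal gas, T constant).
W = nRT ln(V₂/V₁) = 3.19×8.314×509×ln(0.141) = -26400 J.
Q = ΔU + W = -26400 J.

-26400 J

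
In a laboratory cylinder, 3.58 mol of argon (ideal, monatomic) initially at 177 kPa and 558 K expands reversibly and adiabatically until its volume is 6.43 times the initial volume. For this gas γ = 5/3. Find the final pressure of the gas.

V₁ = nRT₁/P₁ = 3.58×8.314×558/177 = 93.8 L.
Adiabatic: TV^(γ−1) = const ⇒ T₂ = 558×(0.156)^0.667 = 161 K; PV^γ = const ⇒ P₂ = 7.96 kPa.

7.96 kPa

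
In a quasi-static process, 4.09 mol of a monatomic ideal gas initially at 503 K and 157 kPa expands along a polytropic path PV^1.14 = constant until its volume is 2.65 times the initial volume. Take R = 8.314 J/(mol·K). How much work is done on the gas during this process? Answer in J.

-15600 J

V₁ = nRT₁/P₁ = 4.09×8.314×503/157 = 109 L.
Polytropic n=1.14: T₂ = T₁(V₁/V₂)^(n−1) = 503×(0.377)^0.14 = 439 K; P₂ = P₁(V₁/V₂)^n = 51.7 kPa.
W = (P₁V₁−P₂V₂)/(n−1) = (157×109−51.7×289)/0.14 = 15600 J.
Work done on the gas = −W_by = -15600 J.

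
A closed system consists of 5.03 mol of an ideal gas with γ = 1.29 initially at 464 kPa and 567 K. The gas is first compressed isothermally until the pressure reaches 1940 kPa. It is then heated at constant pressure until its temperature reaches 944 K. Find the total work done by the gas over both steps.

-18200 J

V₁ = nRT₁/P₁ = 5.03×8.314×567/464 = 51.1 L.
Step 1 — Isothermal: T stays 567 K; PV = const ⇒ V₂ = 12.2 L, P₂ = 1940 kPa.
ΔU = 0 (ideal gas, T constant).
W = nRT ln(V₂/V₁) = 5.03×8.314×567×ln(0.239) = -33900 J.
Q = ΔU + W = -33900 J.
State after step 1: P = 1940 kPa, V = 12.2 L, T = 567 K.
Step 2 — Isobaric: P stays 1940 kPa; V/T = const ⇒ T₂ = 944 K, V₂ = 20.3 L.
W = PΔV = 1940×(20.3−12.2) kPa·L = 15800 J.
ΔU = nCvΔT = 5.03×28.7×(944−567) = 54400 J.
Q = ΔU + W = nCpΔT = 70100 J.
Net over both steps: W = -18200 J, Q = 36200 J, ΔU = 54400 J.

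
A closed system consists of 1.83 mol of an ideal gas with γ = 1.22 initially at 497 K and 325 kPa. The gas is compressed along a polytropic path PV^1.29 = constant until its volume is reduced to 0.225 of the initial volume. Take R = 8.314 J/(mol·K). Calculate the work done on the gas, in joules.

14100 J

V₁ = nRT₁/P₁ = 1.83×8.314×497/325 = 23.3 L.
Polytropic n=1.29: T₂ = T₁(V₁/V₂)^(n−1) = 497×(4.44)^0.29 = 766 K; P₂ = P₁(V₁/V₂)^n = 2230 kPa.
W = (P₁V₁−P₂V₂)/(n−1) = (325×23.3−2230×5.23)/0.29 = -14100 J.
Work done on the gas = −W_by = 14100 J.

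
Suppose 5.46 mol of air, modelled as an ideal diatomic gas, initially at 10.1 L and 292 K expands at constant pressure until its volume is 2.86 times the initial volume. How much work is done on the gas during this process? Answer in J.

P₁ = nRT₁/V₁ = 5.46×8.314×292/10.1 = 1310 kPa.
Isobaric: P stays 1310 kPa; V/T = const ⇒ T₂ = 835 K, V₂ = 28.9 L.
W = PΔV = 1310×(28.9−10.1) kPa·L = 24700 J.
Work done on the gas = −W_by = -24700 J.

-24700 J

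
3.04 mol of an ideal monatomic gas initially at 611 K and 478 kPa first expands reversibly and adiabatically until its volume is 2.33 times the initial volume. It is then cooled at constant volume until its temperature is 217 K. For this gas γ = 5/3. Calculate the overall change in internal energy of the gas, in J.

-14900 J

V₁ = nRT₁/P₁ = 3.04×8.314×611/478 = 32.3 L.
Step 1 — Adiabatic: TV^(γ−1) = const ⇒ T₂ = 611×(0.429)^0.667 = 348 K; PV^γ = const ⇒ P₂ = 117 kPa.
ΔU = nCvΔT = 3.04×12.5×(348−611) = -9980 J.
Q = 0 for an adiabatic process, so W = −ΔU = 9980 J.
State after step 1: P = 117 kPa, V = 75.3 L, T = 348 K.
Step 2 — Isochoric: V stays 75.3 L; P/T = const ⇒ T₂ = 217 K, P₂ = 72.9 kPa.
W = 0 (no volume change).
ΔU = nCvΔT = 3.04×12.5×(217−348) = -4950 J.
Q = ΔU = -4950 J.
Net over both steps: W = 9980 J, Q = -4950 J, ΔU = -14900 J.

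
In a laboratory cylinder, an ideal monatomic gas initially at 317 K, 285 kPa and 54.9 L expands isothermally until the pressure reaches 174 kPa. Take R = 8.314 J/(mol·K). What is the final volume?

89.9 L

Isothermal: T stays 317 K; PV = const ⇒ V₂ = 89.9 L, P₂ = 174 kPa.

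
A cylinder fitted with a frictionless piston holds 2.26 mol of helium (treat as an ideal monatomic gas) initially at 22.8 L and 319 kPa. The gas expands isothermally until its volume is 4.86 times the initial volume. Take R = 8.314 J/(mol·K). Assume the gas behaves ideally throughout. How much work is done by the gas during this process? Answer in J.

T₁ = P₁V₁/(nR) = 319×22.8/(2.26×8.314) = 387 K.
Isothermal: T stays 387 K; PV = const ⇒ V₂ = 111 L, P₂ = 65.6 kPa.
W = nRT ln(V₂/V₁) = 2.26×8.314×387×ln(4.86) = 11500 J.

11500 J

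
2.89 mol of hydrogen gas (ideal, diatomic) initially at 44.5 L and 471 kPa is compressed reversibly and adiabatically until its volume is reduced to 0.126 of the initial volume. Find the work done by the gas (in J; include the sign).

-67600 J

T₁ = P₁V₁/(nR) = 471×44.5/(2.89×8.314) = 872 K.
Adiabatic: TV^(γ−1) = const ⇒ T₂ = 872×(7.94)^0.400 = 2000 K; PV^γ = const ⇒ P₂ = 8560 kPa.
ΔU = nCvΔT = 2.89×20.8×(2000−872) = 67600 J.
Q = 0 for an adiabatic process, so W = −ΔU = -67600 J.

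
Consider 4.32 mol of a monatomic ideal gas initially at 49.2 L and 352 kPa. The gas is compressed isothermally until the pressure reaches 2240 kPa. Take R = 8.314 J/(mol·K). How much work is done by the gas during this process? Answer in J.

T₁ = P₁V₁/(nR) = 352×49.2/(4.32×8.314) = 482 K.
Isothermal: T stays 482 K; PV = const ⇒ V₂ = 7.73 L, P₂ = 2240 kPa.
W = nRT ln(V₂/V₁) = 4.32×8.314×482×ln(0.157) = -32000 J.

-32000 J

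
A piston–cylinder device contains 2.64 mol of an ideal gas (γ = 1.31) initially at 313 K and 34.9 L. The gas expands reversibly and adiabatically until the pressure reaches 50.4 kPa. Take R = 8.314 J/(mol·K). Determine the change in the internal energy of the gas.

-6110 J

P₁ = nRT₁/V₁ = 2.64×8.314×313/34.9 = 197 kPa.
Adiabatic: T₂/T₁ = (P₂/P₁)^((γ−1)/γ) ⇒ T₂ = 313×(0.256)^0.237 = 227 K; V₂ = 98.7 L.
For an ideal gas ΔU = nCvΔT with Cv = R/(γ−1) = 26.8 J/(mol·K).
ΔU = 2.64×26.8×(227−313) = -6110 J.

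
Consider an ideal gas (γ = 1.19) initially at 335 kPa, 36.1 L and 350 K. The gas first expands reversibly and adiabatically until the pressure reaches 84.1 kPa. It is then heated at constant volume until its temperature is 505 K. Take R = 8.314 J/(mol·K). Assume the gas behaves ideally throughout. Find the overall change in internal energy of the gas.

n = P₁V₁/(RT₁) = 335×36.1/(8.314×350) = 4.16 mol.
Step 1 — Adiabatic: T₂/T₁ = (P₂/P₁)^((γ−1)/γ) ⇒ T₂ = 350×(0.251)^0.160 = 281 K; V₂ = 115 L.
ΔU = nCvΔT = 4.16×43.8×(281−350) = -12600 J.
Q = 0 for an adiabatic process, so W = −ΔU = 12600 J.
State after step 1: P = 84.1 kPa, V = 115 L, T = 281 K.
Step 2 — Isochoric: V stays 115 L; P/T = const ⇒ T₂ = 505 K, P₂ = 151 kPa.
W = 0 (no volume change).
ΔU = nCvΔT = 4.16×43.8×(505−281) = 40800 J.
Q = ΔU = 40800 J.
Net over both steps: W = 12600 J, Q = 40800 J, ΔU = 28200 J.

28200 J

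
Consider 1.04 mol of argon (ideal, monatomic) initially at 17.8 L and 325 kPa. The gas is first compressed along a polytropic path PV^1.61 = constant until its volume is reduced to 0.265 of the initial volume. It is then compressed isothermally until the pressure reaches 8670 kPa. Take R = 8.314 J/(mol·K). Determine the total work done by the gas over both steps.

-26700 J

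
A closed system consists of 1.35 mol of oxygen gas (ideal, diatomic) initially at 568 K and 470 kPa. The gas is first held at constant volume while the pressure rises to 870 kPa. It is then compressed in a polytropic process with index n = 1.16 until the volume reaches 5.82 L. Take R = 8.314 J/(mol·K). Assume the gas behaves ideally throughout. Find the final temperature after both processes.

1200 K

V₁ = nRT₁/P₁ = 1.35×8.314×568/470 = 13.6 L.
Step 1 — Isochoric: V stays 13.6 L; P/T = const ⇒ T₂ = 1050 K, P₂ = 870 kPa.
W = 0 (no volume change).
ΔU = nCvΔT = 1.35×20.8×(1050−568) = 13600 J.
Q = ΔU = 13600 J.
State after step 1: P = 870 kPa, V = 13.6 L, T = 1050 K.
Step 2 — Polytropic n=1.16: T₂ = T₁(V₁/V₂)^(n−1) = 1050×(2.33)^0.16 = 1200 K; P₂ = P₁(V₁/V₂)^n = 2320 kPa.
W = (P₁V₁−P₂V₂)/(n−1) = (870×13.6−2320×5.82)/0.16 = -10700 J.
ΔU = nCvΔT = 1.35×20.8×(1200−1050) = 4280 J.
Q = ΔU + W = -6420 J.
Net over both steps: W = -10700 J, Q = 7150 J, ΔU = 17800 J.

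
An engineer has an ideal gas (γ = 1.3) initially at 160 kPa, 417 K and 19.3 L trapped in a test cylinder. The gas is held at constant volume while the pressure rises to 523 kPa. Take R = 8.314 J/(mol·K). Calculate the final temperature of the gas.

1360 K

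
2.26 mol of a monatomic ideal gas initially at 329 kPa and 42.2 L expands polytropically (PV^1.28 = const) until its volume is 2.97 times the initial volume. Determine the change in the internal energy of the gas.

-5470 J

T₁ = P₁V₁/(nR) = 329×42.2/(2.26×8.314) = 739 K.
Polytropic n=1.28: T₂ = T₁(V₁/V₂)^(n−1) = 739×(0.337)^0.28 = 545 K; P₂ = P₁(V₁/V₂)^n = 81.7 kPa.
For an ideal gas ΔU = nCvΔT with Cv = (3/2)R = 12.5 J/(mol·K).
ΔU = 2.26×12.5×(545−739) = -5470 J.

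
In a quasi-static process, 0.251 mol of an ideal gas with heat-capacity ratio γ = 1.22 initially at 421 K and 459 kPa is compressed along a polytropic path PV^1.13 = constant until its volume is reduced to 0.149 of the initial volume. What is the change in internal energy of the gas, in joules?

V₁ = nRT₁/P₁ = 0.251×8.314×421/459 = 1.91 L.
Polytropic n=1.13: T₂ = T₁(V₁/V₂)^(n−1) = 421×(6.71)^0.13 = 539 K; P₂ = P₁(V₁/V₂)^n = 3950 kPa.
For an ideal gas ΔU = nCvΔT with Cv = R/(γ−1) = 37.8 J/(mol·K).
ΔU = 0.251×37.8×(539−421) = 1120 J.

1120 J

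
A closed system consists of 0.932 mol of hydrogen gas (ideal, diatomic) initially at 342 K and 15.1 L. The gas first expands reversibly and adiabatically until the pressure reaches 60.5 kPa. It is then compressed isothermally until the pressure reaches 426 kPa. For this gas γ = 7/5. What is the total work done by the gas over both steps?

P₁ = nRT₁/V₁ = 0.932×8.314×342/15.1 = 175 kPa.
Step 1 — Adiabatic: T₂/T₁ = (P₂/P₁)^((γ−1)/γ) ⇒ T₂ = 342×(0.345)^0.286 = 252 K; V₂ = 32.3 L.
ΔU = nCvΔT = 0.932×20.8×(252−342) = -1740 J.
Q = 0 for an adiabatic process, so W = −ΔU = 1740 J.
State after step 1: P = 60.5 kPa, V = 32.3 L, T = 252 K.
Step 2 — Isothermal: T stays 252 K; PV = const ⇒ V₂ = 4.59 L, P₂ = 426 kPa.
ΔU = 0 (ideal gas, T constant).
W = nRT ln(V₂/V₁) = 0.932×8.314×252×ln(0.142) = -3820 J.
Q = ΔU + W = -3820 J.
Net over both steps: W = -2080 J, Q = -3820 J, ΔU = -1740 J.

-2080 J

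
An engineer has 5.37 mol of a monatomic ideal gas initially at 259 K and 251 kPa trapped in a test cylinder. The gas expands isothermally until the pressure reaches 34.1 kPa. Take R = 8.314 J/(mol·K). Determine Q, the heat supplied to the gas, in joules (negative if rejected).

V₁ = nRT₁/P₁ = 5.37×8.314×259/251 = 46.1 L.
Isothermal: T stays 259 K; PV = const ⇒ V₂ = 339 L, P₂ = 34.1 kPa.
ΔU = 0 (ideal gas, T constant).
W = nRT ln(V₂/V₁) = 5.37×8.314×259×ln(7.36) = 23100 J.
Q = ΔU + W = 23100 J.

23100 J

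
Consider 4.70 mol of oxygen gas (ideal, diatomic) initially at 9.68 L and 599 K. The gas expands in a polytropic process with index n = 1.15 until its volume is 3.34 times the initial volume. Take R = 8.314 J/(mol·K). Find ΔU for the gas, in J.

-9680 J

P₁ = nRT₁/V₁ = 4.70×8.314×599/9.68 = 2420 kPa.
Polytropic n=1.15: T₂ = T₁(V₁/V₂)^(n−1) = 599×(0.299)^0.15 = 500 K; P₂ = P₁(V₁/V₂)^n = 604 kPa.
For an ideal gas ΔU = nCvΔT with Cv = (5/2)R = 20.8 J/(mol·K).
ΔU = 4.70×20.8×(500−599) = -9680 J.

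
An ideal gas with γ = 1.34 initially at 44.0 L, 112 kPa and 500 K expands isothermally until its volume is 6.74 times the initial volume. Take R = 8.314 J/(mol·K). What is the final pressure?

16.6 kPa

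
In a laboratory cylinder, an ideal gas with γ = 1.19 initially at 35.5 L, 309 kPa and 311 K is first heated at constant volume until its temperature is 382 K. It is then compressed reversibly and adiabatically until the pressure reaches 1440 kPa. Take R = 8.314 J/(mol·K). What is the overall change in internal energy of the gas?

n = P₁V₁/(RT₁) = 309×35.5/(8.314×311) = 4.24 mol.
Step 1 — Isochoric: V stays 35.5 L; P/T = const ⇒ T₂ = 382 K, P₂ = 380 kPa.
W = 0 (no volume change).
ΔU = nCvΔT = 4.24×43.8×(382−311) = 13200 J.
Q = ΔU = 13200 J.
State after step 1: P = 380 kPa, V = 35.5 L, T = 382 K.
Step 2 — Adiabatic: T₂/T₁ = (P₂/P₁)^((γ−1)/γ) ⇒ T₂ = 382×(3.79)^0.160 = 473 K; V₂ = 11.6 L.
ΔU = nCvΔT = 4.24×43.8×(473−382) = 16800 J.
Q = 0 for an adiabatic process, so W = −ΔU = -16800 J.
Net over both steps: W = -16800 J, Q = 13200 J, ΔU = 30000 J.

30000 J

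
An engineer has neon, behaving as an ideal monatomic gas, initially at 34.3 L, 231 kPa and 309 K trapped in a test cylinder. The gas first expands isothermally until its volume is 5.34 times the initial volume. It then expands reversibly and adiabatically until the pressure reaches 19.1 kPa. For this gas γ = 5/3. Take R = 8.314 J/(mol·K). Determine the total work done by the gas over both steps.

16600 J

n = P₁V₁/(RT₁) = 231×34.3/(8.314×309) = 3.08 mol.
Step 1 — Isothermal: T stays 309 K; PV = const ⇒ V₂ = 183 L, P₂ = 43.3 kPa.
ΔU = 0 (ideal gas, T constant).
W = nRT ln(V₂/V₁) = 3.08×8.314×309×ln(5.34) = 13300 J.
Q = ΔU + W = 13300 J.
State after step 1: P = 43.3 kPa, V = 183 L, T = 309 K.
Step 2 — Adiabatic: T₂/T₁ = (P₂/P₁)^((γ−1)/γ) ⇒ T₂ = 309×(0.442)^0.400 = 223 K; V₂ = 299 L.
ΔU = nCvΔT = 3.08×12.5×(223−309) = -3310 J.
Q = 0 for an adiabatic process, so W = −ΔU = 3310 J.
Net over both steps: W = 16600 J, Q = 13300 J, ΔU = -3310 J.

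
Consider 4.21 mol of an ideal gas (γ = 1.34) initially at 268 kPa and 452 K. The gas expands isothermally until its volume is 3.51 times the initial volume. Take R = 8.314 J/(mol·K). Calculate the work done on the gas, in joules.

V₁ = nRT₁/P₁ = 4.21×8.314×452/268 = 59.0 L.
Isothermal: T stays 452 K; PV = const ⇒ V₂ = 207 L, P₂ = 76.4 kPa.
W = nRT ln(V₂/V₁) = 4.21×8.314×452×ln(3.51) = 19900 J.
Work done on the gas = −W_by = -19900 J.

-19900 J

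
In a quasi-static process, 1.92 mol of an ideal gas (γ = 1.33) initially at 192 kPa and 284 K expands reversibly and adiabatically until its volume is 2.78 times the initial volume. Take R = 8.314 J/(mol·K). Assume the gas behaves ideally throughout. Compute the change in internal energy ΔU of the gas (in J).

-3930 J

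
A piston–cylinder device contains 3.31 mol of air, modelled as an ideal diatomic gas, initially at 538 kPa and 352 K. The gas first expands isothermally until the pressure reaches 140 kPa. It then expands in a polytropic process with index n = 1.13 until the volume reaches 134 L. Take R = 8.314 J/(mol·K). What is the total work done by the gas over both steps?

19200 J

V₁ = nRT₁/P₁ = 3.31×8.314×352/538 = 18.0 L.
Step 1 — Isothermal: T stays 352 K; PV = const ⇒ V₂ = 69.2 L, P₂ = 140 kPa.
ΔU = 0 (ideal gas, T constant).
W = nRT ln(V₂/V₁) = 3.31×8.314×352×ln(3.84) = 13000 J.
Q = ΔU + W = 13000 J.
State after step 1: P = 140 kPa, V = 69.2 L, T = 352 K.
Step 2 — Polytropic n=1.13: T₂ = T₁(V₁/V₂)^(n−1) = 352×(0.516)^0.13 = 323 K; P₂ = P₁(V₁/V₂)^n = 66.3 kPa.
W = (P₁V₁−P₂V₂)/(n−1) = (140×69.2−66.3×134)/0.13 = 6140 J.
ΔU = nCvΔT = 3.31×20.8×(323−352) = -1990 J.
Q = ΔU + W = 4140 J.
Net over both steps: W = 19200 J, Q = 17200 J, ΔU = -1990 J.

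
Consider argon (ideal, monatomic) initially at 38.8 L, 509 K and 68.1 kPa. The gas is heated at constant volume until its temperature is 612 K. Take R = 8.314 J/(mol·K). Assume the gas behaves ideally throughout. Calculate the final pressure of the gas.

81.9 kPa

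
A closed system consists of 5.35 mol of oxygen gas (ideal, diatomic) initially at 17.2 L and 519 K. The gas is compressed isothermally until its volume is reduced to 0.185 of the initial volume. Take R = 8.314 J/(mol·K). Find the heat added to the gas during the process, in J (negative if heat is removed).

P₁ = nRT₁/V₁ = 5.35×8.314×519/17.2 = 1340 kPa.
Isothermal: T stays 519 K; PV = const ⇒ V₂ = 3.18 L, P₂ = 7250 kPa.
ΔU = 0 (ideal gas, T constant).
W = nRT ln(V₂/V₁) = 5.35×8.314×519×ln(0.185) = -39000 J.
Q = ΔU + W = -39000 J.

-39000 J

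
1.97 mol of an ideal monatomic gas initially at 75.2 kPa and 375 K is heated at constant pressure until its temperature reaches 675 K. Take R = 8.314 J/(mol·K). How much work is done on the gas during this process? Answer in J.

V₁ = nRT₁/P₁ = 1.97×8.314×375/75.2 = 81.7 L.
Isobaric: P stays 75.2 kPa; V/T = const ⇒ T₂ = 675 K, V₂ = 147 L.
W = PΔV = 75.2×(147−81.7) kPa·L = 4910 J.
Work done on the gas = −W_by = -4910 J.

-4910 J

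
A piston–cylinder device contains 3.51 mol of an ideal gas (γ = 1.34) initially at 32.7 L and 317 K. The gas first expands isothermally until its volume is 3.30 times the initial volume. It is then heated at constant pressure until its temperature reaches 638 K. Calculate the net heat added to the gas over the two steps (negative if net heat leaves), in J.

P₁ = nRT₁/V₁ = 3.51×8.314×317/32.7 = 283 kPa.
Step 1 — Isothermal: T stays 317 K; PV = const ⇒ V₂ = 108 L, P₂ = 85.7 kPa.
ΔU = 0 (ideal gas, T constant).
W = nRT ln(V₂/V₁) = 3.51×8.314×317×ln(3.30) = 11000 J.
Q = ΔU + W = 11000 J.
State after step 1: P = 85.7 kPa, V = 108 L, T = 317 K.
Step 2 — Isobaric: P stays 85.7 kPa; V/T = const ⇒ T₂ = 638 K, V₂ = 217 L.
W = PΔV = 85.7×(217−108) kPa·L = 9370 J.
ΔU = nCvΔT = 3.51×24.5×(638−317) = 27600 J.
Q = ΔU + W = nCpΔT = 36900 J.
Net over both steps: W = 20400 J, Q = 48000 J, ΔU = 27600 J.

48000 J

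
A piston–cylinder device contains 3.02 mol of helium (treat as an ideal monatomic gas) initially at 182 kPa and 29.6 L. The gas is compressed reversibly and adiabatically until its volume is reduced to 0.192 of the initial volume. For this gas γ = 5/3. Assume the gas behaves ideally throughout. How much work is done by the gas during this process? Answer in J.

-16200 J

T₁ = P₁V₁/(nR) = 182×29.6/(3.02×8.314) = 215 K.
Adiabatic: TV^(γ−1) = const ⇒ T₂ = 215×(5.21)^0.667 = 645 K; PV^γ = const ⇒ P₂ = 2850 kPa.
ΔU = nCvΔT = 3.02×12.5×(645−215) = 16200 J.
Q = 0 for an adiabatic process, so W = −ΔU = -16200 J.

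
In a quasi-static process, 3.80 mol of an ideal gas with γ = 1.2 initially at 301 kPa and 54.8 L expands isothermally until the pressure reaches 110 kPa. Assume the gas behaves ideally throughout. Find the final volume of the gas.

150 L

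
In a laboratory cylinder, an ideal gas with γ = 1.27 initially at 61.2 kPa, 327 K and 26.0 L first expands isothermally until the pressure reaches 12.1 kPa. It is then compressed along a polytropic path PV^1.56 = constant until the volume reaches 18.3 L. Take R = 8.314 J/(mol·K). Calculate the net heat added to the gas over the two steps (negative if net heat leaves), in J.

8740 J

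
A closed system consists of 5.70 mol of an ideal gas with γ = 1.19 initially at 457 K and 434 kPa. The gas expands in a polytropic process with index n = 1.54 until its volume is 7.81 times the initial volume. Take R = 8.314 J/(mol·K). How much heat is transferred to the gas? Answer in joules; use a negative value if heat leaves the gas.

-49500 J

V₁ = nRT₁/P₁ = 5.70×8.314×457/434 = 49.9 L.
Polytropic n=1.54: T₂ = T₁(V₁/V₂)^(n−1) = 457×(0.128)^0.54 = 151 K; P₂ = P₁(V₁/V₂)^n = 18.3 kPa.
W = (P₁V₁−P₂V₂)/(n−1) = (434×49.9−18.3×390)/0.54 = 26900 J.
ΔU = nCvΔT = 5.70×43.8×(151−457) = -76400 J.
Q = ΔU + W = -49500 J.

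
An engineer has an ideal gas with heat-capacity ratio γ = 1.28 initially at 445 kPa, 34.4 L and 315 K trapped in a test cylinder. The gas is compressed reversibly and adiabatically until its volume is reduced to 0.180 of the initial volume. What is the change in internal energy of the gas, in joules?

33700 J

n = P₁V₁/(RT₁) = 445×34.4/(8.314×315) = 5.85 mol.
Adiabatic: TV^(γ−1) = const ⇒ T₂ = 315×(5.56)^0.280 = 509 K; PV^γ = const ⇒ P₂ = 4000 kPa.
For an ideal gas ΔU = nCvΔT with Cv = R/(γ−1) = 29.7 J/(mol·K).
ΔU = 5.85×29.7×(509−315) = 33700 J.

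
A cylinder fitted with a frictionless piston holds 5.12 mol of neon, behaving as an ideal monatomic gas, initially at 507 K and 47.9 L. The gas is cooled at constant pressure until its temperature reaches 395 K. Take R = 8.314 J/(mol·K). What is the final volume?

37.3 L

P₁ = nRT₁/V₁ = 5.12×8.314×507/47.9 = 451 kPa.
Isobaric: P stays 451 kPa; V/T = const ⇒ T₂ = 395 K, V₂ = 37.3 L.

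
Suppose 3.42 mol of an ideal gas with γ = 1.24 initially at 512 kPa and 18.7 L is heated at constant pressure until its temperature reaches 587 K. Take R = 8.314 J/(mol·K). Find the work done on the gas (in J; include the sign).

T₁ = P₁V₁/(nR) = 512×18.7/(3.42×8.314) = 337 K.
Isobaric: P stays 512 kPa; V/T = const ⇒ T₂ = 587 K, V₂ = 32.6 L.
W = PΔV = 512×(32.6−18.7) kPa·L = 7120 J.
Work done on the gas = −W_by = -7120 J.

-7120 J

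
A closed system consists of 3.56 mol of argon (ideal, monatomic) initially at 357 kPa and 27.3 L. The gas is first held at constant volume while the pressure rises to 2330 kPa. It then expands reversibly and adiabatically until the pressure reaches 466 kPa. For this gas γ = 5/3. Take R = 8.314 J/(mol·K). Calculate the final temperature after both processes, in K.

1130 K

T₁ = P₁V₁/(nR) = 357×27.3/(3.56×8.314) = 329 K.
Step 1 — Isochoric: V stays 27.3 L; P/T = const ⇒ T₂ = 2150 K, P₂ = 2330 kPa.
W = 0 (no volume change).
ΔU = nCvΔT = 3.56×12.5×(2150−329) = 80800 J.
Q = ΔU = 80800 J.
State after step 1: P = 2330 kPa, V = 27.3 L, T = 2150 K.
Step 2 — Adiabatic: T₂/T₁ = (P₂/P₁)^((γ−1)/γ) ⇒ T₂ = 2150×(0.200)^0.400 = 1130 K; V₂ = 71.7 L.
ΔU = nCvΔT = 3.56×12.5×(1130−2150) = -45300 J.
Q = 0 for an adiabatic process, so W = −ΔU = 45300 J.
Net over both steps: W = 45300 J, Q = 80800 J, ΔU = 35500 J.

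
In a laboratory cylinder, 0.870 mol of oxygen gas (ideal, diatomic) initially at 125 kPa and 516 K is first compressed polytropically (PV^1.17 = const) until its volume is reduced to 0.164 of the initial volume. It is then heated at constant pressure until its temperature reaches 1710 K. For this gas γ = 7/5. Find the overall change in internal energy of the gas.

21600 J

V₁ = nRT₁/P₁ = 0.870×8.314×516/125 = 29.9 L.
Step 1 — Polytropic n=1.17: T₂ = T₁(V₁/V₂)^(n−1) = 516×(6.10)^0.17 = 702 K; P₂ = P₁(V₁/V₂)^n = 1040 kPa.
W = (P₁V₁−P₂V₂)/(n−1) = (125×29.9−1040×4.90)/0.17 = -7900 J.
ΔU = nCvΔT = 0.870×20.8×(702−516) = 3360 J.
Q = ΔU + W = -4540 J.
State after step 1: P = 1040 kPa, V = 4.90 L, T = 702 K.
Step 2 — Isobaric: P stays 1040 kPa; V/T = const ⇒ T₂ = 1710 K, V₂ = 11.9 L.
W = PΔV = 1040×(11.9−4.90) kPa·L = 7290 J.
ΔU = nCvΔT = 0.870×20.8×(1710−702) = 18200 J.
Q = ΔU + W = nCpΔT = 25500 J.
Net over both steps: W = -606 J, Q = 21000 J, ΔU = 21600 J.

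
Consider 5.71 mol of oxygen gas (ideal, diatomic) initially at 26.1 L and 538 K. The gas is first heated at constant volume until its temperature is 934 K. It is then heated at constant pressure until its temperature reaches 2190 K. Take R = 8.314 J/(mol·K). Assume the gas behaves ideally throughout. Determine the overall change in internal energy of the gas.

196000 J

P₁ = nRT₁/V₁ = 5.71×8.314×538/26.1 = 979 kPa.
Step 1 — Isochoric: V stays 26.1 L; P/T = const ⇒ T₂ = 934 K, P₂ = 1700 kPa.
W = 0 (no volume change).
ΔU = nCvΔT = 5.71×20.8×(934−538) = 47000 J.
Q = ΔU = 47000 J.
State after step 1: P = 1700 kPa, V = 26.1 L, T = 934 K.
Step 2 — Isobaric: P stays 1700 kPa; V/T = const ⇒ T₂ = 2190 K, V₂ = 61.2 L.
W = PΔV = 1700×(61.2−26.1) kPa·L = 59600 J.
ΔU = nCvΔT = 5.71×20.8×(2190−934) = 149000 J.
Q = ΔU + W = nCpΔT = 209000 J.
Net over both steps: W = 59600 J, Q = 256000 J, ΔU = 196000 J.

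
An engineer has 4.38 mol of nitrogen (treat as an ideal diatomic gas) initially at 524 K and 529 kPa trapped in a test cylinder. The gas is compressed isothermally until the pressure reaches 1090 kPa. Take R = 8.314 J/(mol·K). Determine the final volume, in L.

17.5 L

V₁ = nRT₁/P₁ = 4.38×8.314×524/529 = 36.1 L.
Isothermal: T stays 524 K; PV = const ⇒ V₂ = 17.5 L, P₂ = 1090 kPa.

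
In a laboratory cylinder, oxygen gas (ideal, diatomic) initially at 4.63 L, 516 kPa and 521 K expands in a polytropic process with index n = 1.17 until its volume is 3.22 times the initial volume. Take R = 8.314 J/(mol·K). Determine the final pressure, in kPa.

Polytropic n=1.17: T₂ = T₁(V₁/V₂)^(n−1) = 521×(0.311)^0.17 = 427 K; P₂ = P₁(V₁/V₂)^n = 131 kPa.

131 kPa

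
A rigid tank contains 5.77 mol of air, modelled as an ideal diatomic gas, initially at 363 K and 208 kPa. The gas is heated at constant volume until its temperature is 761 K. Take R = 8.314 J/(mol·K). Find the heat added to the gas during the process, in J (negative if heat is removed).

V₁ = nRT₁/P₁ = 5.77×8.314×363/208 = 83.7 L.
Isochoric: V stays 83.7 L; P/T = const ⇒ T₂ = 761 K, P₂ = 436 kPa.
W = 0 (no volume change).
ΔU = nCvΔT = 5.77×20.8×(761−363) = 47700 J.
Q = ΔU = 47700 J.

47700 J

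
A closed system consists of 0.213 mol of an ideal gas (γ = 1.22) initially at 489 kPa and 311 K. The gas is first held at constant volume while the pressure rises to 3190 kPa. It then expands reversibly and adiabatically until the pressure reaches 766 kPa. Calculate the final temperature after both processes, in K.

V₁ = nRT₁/P₁ = 0.213×8.314×311/489 = 1.13 L.
Step 1 — Isochoric: V stays 1.13 L; P/T = const ⇒ T₂ = 2030 K, P₂ = 3190 kPa.
W = 0 (no volume change).
ΔU = nCvΔT = 0.213×37.8×(2030−311) = 13800 J.
Q = ΔU = 13800 J.
State after step 1: P = 3190 kPa, V = 1.13 L, T = 2030 K.
Step 2 — Adiabatic: T₂/T₁ = (P₂/P₁)^((γ−1)/γ) ⇒ T₂ = 2030×(0.240)^0.180 = 1570 K; V₂ = 3.63 L.
ΔU = nCvΔT = 0.213×37.8×(1570−2030) = -3700 J.
Q = 0 for an adiabatic process, so W = −ΔU = 3700 J.
Net over both steps: W = 3700 J, Q = 13800 J, ΔU = 10100 J.

1570 K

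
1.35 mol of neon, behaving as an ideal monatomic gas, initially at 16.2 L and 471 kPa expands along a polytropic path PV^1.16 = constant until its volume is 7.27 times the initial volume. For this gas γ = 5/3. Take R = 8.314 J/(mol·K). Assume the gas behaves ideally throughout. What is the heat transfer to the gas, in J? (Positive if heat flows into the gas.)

9860 J

T₁ = P₁V₁/(nR) = 471×16.2/(1.35×8.314) = 680 K.
Polytropic n=1.16: T₂ = T₁(V₁/V₂)^(n−1) = 680×(0.138)^0.16 = 495 K; P₂ = P₁(V₁/V₂)^n = 47.2 kPa.
W = (P₁V₁−P₂V₂)/(n−1) = (471×16.2−47.2×118)/0.16 = 13000 J.
ΔU = nCvΔT = 1.35×12.5×(495−680) = -3110 J.
Q = ΔU + W = 9860 J.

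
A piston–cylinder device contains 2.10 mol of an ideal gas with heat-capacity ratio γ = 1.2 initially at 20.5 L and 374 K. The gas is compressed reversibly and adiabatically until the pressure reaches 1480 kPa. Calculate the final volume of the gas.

5.70 L

P₁ = nRT₁/V₁ = 2.10×8.314×374/20.5 = 319 kPa.
Adiabatic: T₂/T₁ = (P₂/P₁)^((γ−1)/γ) ⇒ T₂ = 374×(4.65)^0.167 = 483 K; V₂ = 5.70 L.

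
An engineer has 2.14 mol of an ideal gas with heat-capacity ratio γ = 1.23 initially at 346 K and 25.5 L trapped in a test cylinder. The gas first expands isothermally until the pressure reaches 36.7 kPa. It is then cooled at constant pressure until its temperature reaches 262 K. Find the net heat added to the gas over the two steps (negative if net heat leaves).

3600 J

P₁ = nRT₁/V₁ = 2.14×8.314×346/25.5 = 241 kPa.
Step 1 — Isothermal: T stays 346 K; PV = const ⇒ V₂ = 168 L, P₂ = 36.7 kPa.
ΔU = 0 (ideal gas, T constant).
W = nRT ln(V₂/V₁) = 2.14×8.314×346×ln(6.58) = 11600 J.
Q = ΔU + W = 11600 J.
State after step 1: P = 36.7 kPa, V = 168 L, T = 346 K.
Step 2 — Isobaric: P stays 36.7 kPa; V/T = const ⇒ T₂ = 262 K, V₂ = 127 L.
W = PΔV = 36.7×(127−168) kPa·L = -1490 J.
ΔU = nCvΔT = 2.14×36.1×(262−346) = -6500 J.
Q = ΔU + W = nCpΔT = -7990 J.
Net over both steps: W = 10100 J, Q = 3600 J, ΔU = -6500 J.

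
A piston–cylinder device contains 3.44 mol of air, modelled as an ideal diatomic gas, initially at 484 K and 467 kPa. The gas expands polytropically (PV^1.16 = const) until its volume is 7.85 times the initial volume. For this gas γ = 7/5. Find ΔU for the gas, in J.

V₁ = nRT₁/P₁ = 3.44×8.314×484/467 = 29.6 L.
Polytropic n=1.16: T₂ = T₁(V₁/V₂)^(n−1) = 484×(0.127)^0.16 = 348 K; P₂ = P₁(V₁/V₂)^n = 42.8 kPa.
For an ideal gas ΔU = nCvΔT with Cv = (5/2)R = 20.8 J/(mol·K).
ΔU = 3.44×20.8×(348−484) = -9720 J.

-9720 J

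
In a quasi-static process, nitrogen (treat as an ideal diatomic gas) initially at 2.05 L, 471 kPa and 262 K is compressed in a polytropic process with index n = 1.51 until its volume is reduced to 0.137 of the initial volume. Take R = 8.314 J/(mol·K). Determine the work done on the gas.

3320 J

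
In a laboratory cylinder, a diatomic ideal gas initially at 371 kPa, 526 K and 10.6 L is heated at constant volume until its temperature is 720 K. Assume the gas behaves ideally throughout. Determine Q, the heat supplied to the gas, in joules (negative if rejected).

3630 J

n = P₁V₁/(RT₁) = 371×10.6/(8.314×526) = 0.899 mol.
Isochoric: V stays 10.6 L; P/T = const ⇒ T₂ = 720 K, P₂ = 508 kPa.
W = 0 (no volume change).
ΔU = nCvΔT = 0.899×20.8×(720−526) = 3630 J.
Q = ΔU = 3630 J.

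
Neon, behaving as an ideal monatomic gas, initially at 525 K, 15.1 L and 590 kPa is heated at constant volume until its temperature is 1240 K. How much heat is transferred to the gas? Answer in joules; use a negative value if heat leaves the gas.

n = P₁V₁/(RT₁) = 590×15.1/(8.314×525) = 2.04 mol.
Isochoric: V stays 15.1 L; P/T = const ⇒ T₂ = 1240 K, P₂ = 1390 kPa.
W = 0 (no volume change).
ΔU = nCvΔT = 2.04×12.5×(1240−525) = 18200 J.
Q = ΔU = 18200 J.

18200 J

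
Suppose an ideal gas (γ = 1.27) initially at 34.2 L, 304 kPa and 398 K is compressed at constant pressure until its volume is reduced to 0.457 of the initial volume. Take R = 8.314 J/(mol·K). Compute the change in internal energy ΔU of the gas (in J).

-20900 J

n = P₁V₁/(RT₁) = 304×34.2/(8.314×398) = 3.14 mol.
Isobaric: P stays 304 kPa; V/T = const ⇒ T₂ = 182 K, V₂ = 15.6 L.
For an ideal gas ΔU = nCvΔT with Cv = R/(γ−1) = 30.8 J/(mol·K).
ΔU = 3.14×30.8×(182−398) = -20900 J.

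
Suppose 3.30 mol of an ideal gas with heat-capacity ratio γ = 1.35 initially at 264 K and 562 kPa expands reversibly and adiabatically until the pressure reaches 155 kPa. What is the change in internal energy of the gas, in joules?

V₁ = nRT₁/P₁ = 3.30×8.314×264/562 = 12.9 L.
Adiabatic: T₂/T₁ = (P₂/P₁)^((γ−1)/γ) ⇒ T₂ = 264×(0.276)^0.259 = 189 K; V₂ = 33.5 L.
For an ideal gas ΔU = nCvΔT with Cv = R/(γ−1) = 23.8 J/(mol·K).
ΔU = 3.30×23.8×(189−264) = -5880 J.

-5880 J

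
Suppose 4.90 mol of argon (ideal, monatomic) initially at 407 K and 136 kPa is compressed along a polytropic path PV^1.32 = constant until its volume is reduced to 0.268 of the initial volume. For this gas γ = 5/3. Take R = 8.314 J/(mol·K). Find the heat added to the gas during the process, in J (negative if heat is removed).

V₁ = nRT₁/P₁ = 4.90×8.314×407/136 = 122 L.
Polytropic n=1.32: T₂ = T₁(V₁/V₂)^(n−1) = 407×(3.73)^0.32 = 620 K; P₂ = P₁(V₁/V₂)^n = 773 kPa.
W = (P₁V₁−P₂V₂)/(n−1) = (136×122−773×32.7)/0.32 = -27200 J.
ΔU = nCvΔT = 4.90×12.5×(620−407) = 13000 J.
Q = ΔU + W = -14100 J.

-14100 J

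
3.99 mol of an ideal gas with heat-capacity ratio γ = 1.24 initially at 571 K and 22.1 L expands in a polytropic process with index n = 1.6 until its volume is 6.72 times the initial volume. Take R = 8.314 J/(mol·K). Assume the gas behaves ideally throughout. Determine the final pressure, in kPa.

P₁ = nRT₁/V₁ = 3.99×8.314×571/22.1 = 857 kPa.
Polytropic n=1.6: T₂ = T₁(V₁/V₂)^(n−1) = 571×(0.149)^0.60 = 182 K; P₂ = P₁(V₁/V₂)^n = 40.7 kPa.

40.7 kPa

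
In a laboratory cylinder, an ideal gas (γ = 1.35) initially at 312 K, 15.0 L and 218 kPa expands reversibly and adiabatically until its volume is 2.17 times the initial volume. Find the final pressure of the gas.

Adiabatic: TV^(γ−1) = const ⇒ T₂ = 312×(0.461)^0.350 = 238 K; PV^γ = const ⇒ P₂ = 76.6 kPa.

76.6 kPa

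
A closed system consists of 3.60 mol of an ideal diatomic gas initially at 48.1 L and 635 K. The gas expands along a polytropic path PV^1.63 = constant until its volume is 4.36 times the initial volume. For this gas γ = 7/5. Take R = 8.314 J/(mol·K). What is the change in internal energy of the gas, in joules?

P₁ = nRT₁/V₁ = 3.60×8.314×635/48.1 = 395 kPa.
Polytropic n=1.63: T₂ = T₁(V₁/V₂)^(n−1) = 635×(0.229)^0.63 = 251 K; P₂ = P₁(V₁/V₂)^n = 35.8 kPa.
For an ideal gas ΔU = nCvΔT with Cv = (5/2)R = 20.8 J/(mol·K).
ΔU = 3.60×20.8×(251−635) = -28700 J.

-28700 J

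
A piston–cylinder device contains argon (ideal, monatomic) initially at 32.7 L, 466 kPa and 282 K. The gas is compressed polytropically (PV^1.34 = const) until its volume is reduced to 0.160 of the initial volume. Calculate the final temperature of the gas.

526 K

Polytropic n=1.34: T₂ = T₁(V₁/V₂)^(n−1) = 282×(6.25)^0.34 = 526 K; P₂ = P₁(V₁/V₂)^n = 5430 kPa.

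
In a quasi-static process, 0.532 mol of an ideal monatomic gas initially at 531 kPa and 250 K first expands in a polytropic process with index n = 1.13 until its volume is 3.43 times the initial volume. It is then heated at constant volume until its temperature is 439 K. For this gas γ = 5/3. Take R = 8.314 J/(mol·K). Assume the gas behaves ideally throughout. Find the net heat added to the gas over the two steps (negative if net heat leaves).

V₁ = nRT₁/P₁ = 0.532×8.314×250/531 = 2.08 L.
Step 1 — Polytropic n=1.13: T₂ = T₁(V₁/V₂)^(n−1) = 250×(0.292)^0.13 = 213 K; P₂ = P₁(V₁/V₂)^n = 132 kPa.
W = (P₁V₁−P₂V₂)/(n−1) = (531×2.08−132×7.14)/0.13 = 1260 J.
ΔU = nCvΔT = 0.532×12.5×(213−250) = -246 J.
Q = ΔU + W = 1010 J.
State after step 1: P = 132 kPa, V = 7.14 L, T = 213 K.
Step 2 — Isochoric: V stays 7.14 L; P/T = const ⇒ T₂ = 439 K, P₂ = 272 kPa.
W = 0 (no volume change).
ΔU = nCvΔT = 0.532×12.5×(439−213) = 1500 J.
Q = ΔU = 1500 J.
Net over both steps: W = 1260 J, Q = 2510 J, ΔU = 1250 J.

2510 J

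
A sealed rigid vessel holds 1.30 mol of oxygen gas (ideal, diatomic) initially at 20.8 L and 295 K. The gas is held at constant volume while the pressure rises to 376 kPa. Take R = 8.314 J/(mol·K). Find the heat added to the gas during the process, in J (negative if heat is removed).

11600 J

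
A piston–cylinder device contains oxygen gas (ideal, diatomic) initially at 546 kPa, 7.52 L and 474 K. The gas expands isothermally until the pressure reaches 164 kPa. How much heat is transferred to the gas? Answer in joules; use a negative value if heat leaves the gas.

n = P₁V₁/(RT₁) = 546×7.52/(8.314×474) = 1.04 mol.
Isothermal: T stays 474 K; PV = const ⇒ V₂ = 25.0 L, P₂ = 164 kPa.
ΔU = 0 (ideal gas, T constant).
W = nRT ln(V₂/V₁) = 1.04×8.314×474×ln(3.33) = 4940 J.
Q = ΔU + W = 4940 J.

4940 J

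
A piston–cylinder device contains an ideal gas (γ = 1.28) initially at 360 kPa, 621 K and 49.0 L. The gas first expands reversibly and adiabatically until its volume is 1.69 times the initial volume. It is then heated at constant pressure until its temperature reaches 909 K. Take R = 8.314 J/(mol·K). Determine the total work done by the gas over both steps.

19200 J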